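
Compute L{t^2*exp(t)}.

2/(s - 1)^3

L{t^2} = 2!/s^3 = 2/s^3.
By the first shifting theorem, multiplying by e^(t) replaces s with s - 1.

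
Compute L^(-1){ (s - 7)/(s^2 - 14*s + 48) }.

Rewrite the denominator: s^2 - 14*s + 48 = (s - 7)^2 - 1.
The form in (s - 7) signals a first-shifting-theorem factor e^(7t).
Since L{cosh(t)} = s/(s^2 - 1), the inverse is e^(7*t)*cosh(t).

exp(7*t)*cosh(t)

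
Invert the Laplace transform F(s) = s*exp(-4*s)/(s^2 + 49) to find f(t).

The factor e^(-4s) signals a time shift by c = 4 (second shifting theorem).
L{cos(7t)} = s/(s^2 + 49), so L^-1{s/(s^2 + 49)} = cos(7*t).
Hence the inverse is u(t - 4) times that function evaluated at t - 4.

f(t) = Heaviside(t - 4)*(cos(7*t - 28))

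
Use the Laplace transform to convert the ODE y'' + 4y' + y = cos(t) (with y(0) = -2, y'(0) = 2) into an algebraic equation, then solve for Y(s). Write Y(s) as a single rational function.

Y(s) = (-2*s^3 - 6*s^2 - s - 6)/(s^4 + 4*s^3 + 2*s^2 + 4*s + 1)

Transform both sides with L{·}.
The derivative rules (L{y''} = s^2 Y - s·y(0) - y'(0) and L{y'} = sY - y(0), with y(0) = -2, y'(0) = 2) turn the left side into (s^2 + 4*s + 1)Y - (-2*s - 6).
The right side is L{cos(t)} = s/(s^2 + 1).
So (s^2 + 4*s + 1)Y = s/(s^2 + 1) + (-2*s - 6).
Divide through and combine into a single rational function.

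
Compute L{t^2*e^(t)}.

2/(s - 1)^3

L{e^(t)} = 1/(s - 1).
Then apply L{t^2·g(t)} = (-1)^2 d^2/ds^2[H(s)] with H(s) = 1/(s - 1):
differentiating 2 times and applying the sign gives 2/(s - 1)^3.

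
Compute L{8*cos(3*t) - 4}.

The transform is linear, so treat each term independently.
L{-4} = -4/s; (8)·[L{cos(3t)} = s/(s^2 + 9)].

8*s/(s^2 + 9) - 4/s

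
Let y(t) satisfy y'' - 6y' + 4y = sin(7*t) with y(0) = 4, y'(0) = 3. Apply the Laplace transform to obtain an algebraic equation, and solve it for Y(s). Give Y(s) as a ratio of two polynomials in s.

Y(s) = (4*s^3 - 21*s^2 + 196*s - 1022)/(s^4 - 6*s^3 + 53*s^2 - 294*s + 196)

Transform both sides with L{·}.
Using L{y''} = s^2 Y - s·y(0) - y'(0) and L{y'} = sY - y(0), with y(0) = 4, y'(0) = 3, the left side becomes (s^2 - 6*s + 4)Y - (4*s - 21).
The right side is L{sin(7*t)} = 7/(s^2 + 49).
So (s^2 - 6*s + 4)Y = 7/(s^2 + 49) + (4*s - 21).
Isolate Y and clear denominators.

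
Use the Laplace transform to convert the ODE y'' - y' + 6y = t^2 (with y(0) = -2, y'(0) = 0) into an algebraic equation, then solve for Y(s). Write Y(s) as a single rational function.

Y(s) = (-2*s^4 + 2*s^3 + 2)/(s^5 - s^4 + 6*s^3)

Laplace-transform each side.
The derivative rules (L{y''} = s^2 Y - s·y(0) - y'(0) and L{y'} = sY - y(0), with y(0) = -2, y'(0) = 0) turn the left side into (s^2 - s + 6)Y - (-2*s + 2).
The right side is L{t^2} = 2/s^3.
So (s^2 - s + 6)Y = 2/s^3 + (-2*s + 2).
Isolate Y and clear denominators.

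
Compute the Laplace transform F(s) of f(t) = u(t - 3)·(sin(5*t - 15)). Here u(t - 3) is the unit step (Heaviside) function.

By the second shifting theorem, L{u(t - c)·g(t - c)} = e^(-cs)·G(s) with c = 3 and G(s) = L{g(t)}.
L{sin(5t)} = 5/(s^2 + 25).

F(s) = 5*exp(-3*s)/(s^2 + 25)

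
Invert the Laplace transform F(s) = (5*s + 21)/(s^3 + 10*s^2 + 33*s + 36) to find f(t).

f(t) = 6*t*exp(-3*t) - exp(-3*t) + exp(-4*t)

Factor the denominator: s^3 + 10*s^2 + 33*s + 36 = (s + 3)^2*(s + 4).
Partial fraction decomposition gives [-1/(s + 3)] + [6/(s + 3)^2] + [1/(s + 4)].
Invert each term: -1/(s + 3) ↔ -e^(-3t); 6/(s + 3)^2 ↔ 6t·e^(-3t); 1/(s + 4) ↔ e^(-4t).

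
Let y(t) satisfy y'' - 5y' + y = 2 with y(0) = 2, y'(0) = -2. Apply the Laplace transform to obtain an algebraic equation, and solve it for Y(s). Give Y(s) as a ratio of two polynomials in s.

Laplace-transform each side.
With L{y''} = s^2 Y - s·y(0) - y'(0) and L{y'} = sY - y(0), with y(0) = 2, y'(0) = -2: the LHS transforms to (s^2 - 5*s + 1)Y - (2*s - 12).
The right side is L{2} = 2/s.
So (s^2 - 5*s + 1)Y = 2/s + (2*s - 12).
Divide through and combine into a single rational function.

Y(s) = (2*s^2 - 12*s + 2)/(s^3 - 5*s^2 + s)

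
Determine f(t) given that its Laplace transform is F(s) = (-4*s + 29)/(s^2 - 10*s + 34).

Complete the square in the denominator: s^2 - 10*s + 34 = (s - 5)^2 + 3^2.
Split the numerator to match: -4*s + 29 = -4·(s - 5) + 3·3.
Invert each term: -4·(s - 5)/((s - 5)^2 + 9) ↔ -4e^(5t)cos(3t); 3·3/((s - 5)^2 + 9) ↔ 3e^(5t)sin(3t).

f(t) = 3*exp(5*t)*sin(3*t) - 4*exp(5*t)*cos(3*t)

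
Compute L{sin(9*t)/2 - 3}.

9/(2*(s^2 + 81)) - 3/s

Apply the Laplace transform termwise.
(1/2)·[L{sin(9t)} = 9/(s^2 + 81)]; L{-3} = -3/s.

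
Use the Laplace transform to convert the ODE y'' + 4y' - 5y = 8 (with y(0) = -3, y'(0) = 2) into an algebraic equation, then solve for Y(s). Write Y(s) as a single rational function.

Y(s) = (-3*s^2 - 10*s + 8)/(s^3 + 4*s^2 - 5*s)

Laplace-transform each side.
The derivative rules (L{y''} = s^2 Y - s·y(0) - y'(0) and L{y'} = sY - y(0), with y(0) = -3, y'(0) = 2) turn the left side into (s^2 + 4*s - 5)Y - (-3*s - 10).
The right side is L{8} = 8/s.
So (s^2 + 4*s - 5)Y = 8/s + (-3*s - 10).
Solve for Y(s) and write it as one ratio of polynomials.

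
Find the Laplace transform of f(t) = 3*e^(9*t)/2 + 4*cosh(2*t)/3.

4*s/(3*(s^2 - 4)) + 3/(2*(s - 9))

The transform is linear, so treat each term independently.
(4/3)·[L{cosh(2t)} = s/(s^2 - 4)]; (3/2)·[L{e^(9t)} = 1/(s - 9)].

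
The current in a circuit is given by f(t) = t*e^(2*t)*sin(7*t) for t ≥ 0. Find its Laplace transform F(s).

F(s) = 14*(s - 2)/(s^2 - 4*s + 53)^2

L{sin(7t)} = 7/(s^2 + 49).
Multiplying by e^(2t) shifts s → s - 2, so L{e^(2*t)*sin(7*t)} = 7/((s - 2)^2 + 49).
Then apply L{t·g(t)} = -d/ds[G(s)] with G(s) = 7/((s - 2)^2 + 49):
differentiating 1 time and applying the sign gives 14*(s - 2)/(s^2 - 4*s + 53)^2.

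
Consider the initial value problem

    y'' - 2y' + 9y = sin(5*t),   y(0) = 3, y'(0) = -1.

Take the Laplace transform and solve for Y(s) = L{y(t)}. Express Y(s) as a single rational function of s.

Y(s) = (3*s^3 - 7*s^2 + 75*s - 170)/(s^4 - 2*s^3 + 34*s^2 - 50*s + 225)

Take the Laplace transform of both sides.
The derivative rules (L{y''} = s^2 Y - s·y(0) - y'(0) and L{y'} = sY - y(0), with y(0) = 3, y'(0) = -1) turn the left side into (s^2 - 2*s + 9)Y - (3*s - 7).
The right side is L{sin(5*t)} = 5/(s^2 + 25).
So (s^2 - 2*s + 9)Y = 5/(s^2 + 25) + (3*s - 7).
Solve for Y(s) and write it as one ratio of polynomials.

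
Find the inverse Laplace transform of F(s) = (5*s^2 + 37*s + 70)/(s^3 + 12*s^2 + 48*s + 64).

t^2*exp(-4*t) - 3*t*exp(-4*t) + 5*exp(-4*t)

Factor the denominator: s^3 + 12*s^2 + 48*s + 64 = (s + 4)^3.
Partial fraction decomposition gives [5/(s + 4)] + [-3/(s + 4)^2] + [2/(s + 4)^3].
Invert each term: 5/(s + 4) ↔ 5e^(-4t); -3/(s + 4)^2 ↔ -3t·e^(-4t); 2/(s + 4)^3 ↔ (1)t^2·e^(-4t).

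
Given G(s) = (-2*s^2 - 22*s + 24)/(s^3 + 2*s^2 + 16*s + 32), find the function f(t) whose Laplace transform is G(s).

f(t) = -3*sin(4*t) - 5*cos(4*t) + 3*exp(-2*t)

Factor the denominator: s^3 + 2*s^2 + 16*s + 32 = (s + 2)*(s^2 + 16).
Partial fraction decomposition gives [3/(s + 2)] + [-5*s/(s^2 + 16)] + [-12/(s^2 + 16)].
Invert each term: 3/(s + 2) ↔ 3e^(-2t); -5·s/(s^2 + 16) ↔ -5cos(4t); -3·4/(s^2 + 16) ↔ -3sin(4t).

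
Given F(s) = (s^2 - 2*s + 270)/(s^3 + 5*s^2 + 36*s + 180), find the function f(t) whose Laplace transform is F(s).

f(t) = 3*sin(6*t) - 4*cos(6*t) + 5*exp(-5*t)

Factor the denominator: s^3 + 5*s^2 + 36*s + 180 = (s + 5)*(s^2 + 36).
Partial fraction decomposition gives [5/(s + 5)] + [-4*s/(s^2 + 36)] + [18/(s^2 + 36)].
Invert each term: 5/(s + 5) ↔ 5e^(-5t); -4·s/(s^2 + 36) ↔ -4cos(6t); 3·6/(s^2 + 36) ↔ 3sin(6t).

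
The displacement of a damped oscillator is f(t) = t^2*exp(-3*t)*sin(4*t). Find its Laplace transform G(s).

G(s) = 8*(3*s^2 + 18*s + 11)/(s^2 + 6*s + 25)^3

L{sin(4t)} = 4/(s^2 + 16).
Multiplying by e^(-3t) shifts s → s + 3, so L{exp(-3*t)*sin(4*t)} = 4/((s + 3)^2 + 16).
Then apply L{t^2·g(t)} = (-1)^2 d^2/ds^2[H(s)] with H(s) = 4/((s + 3)^2 + 16):
differentiating 2 times and applying the sign gives 8*(3*s^2 + 18*s + 11)/(s^2 + 6*s + 25)^3.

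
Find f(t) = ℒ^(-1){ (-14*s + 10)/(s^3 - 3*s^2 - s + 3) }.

Factor the denominator: s^3 - 3*s^2 - s + 3 = (s - 3)*(s - 1)*(s + 1).
Partial fraction decomposition gives [-4/(s - 3)] + [1/(s - 1)] + [3/(s + 1)].
Invert each term: -4/(s - 3) ↔ -4e^(3t); 1/(s - 1) ↔ e^(t); 3/(s + 1) ↔ 3e^(-t).

f(t) = -4*exp(3*t) + exp(t) + 3*exp(-t)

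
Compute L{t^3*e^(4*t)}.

L{t^3} = 3!/s^4 = 6/s^4.
By the first shifting theorem, multiplying by e^(4t) replaces s with s - 4.

6/(s - 4)^4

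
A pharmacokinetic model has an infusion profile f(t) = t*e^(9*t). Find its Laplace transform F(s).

F(s) = (s - 9)^(-2)

L{e^(9t)} = 1/(s - 9).
Then apply L{t·g(t)} = -d/ds[G(s)] with G(s) = 1/(s - 9):
differentiating 1 time and applying the sign gives (s - 9)^(-2).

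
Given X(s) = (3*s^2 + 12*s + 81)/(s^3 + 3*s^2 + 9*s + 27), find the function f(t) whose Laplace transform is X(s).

Factor the denominator: s^3 + 3*s^2 + 9*s + 27 = (s + 3)*(s^2 + 9).
Partial fraction decomposition gives [4/(s + 3)] + [-s/(s^2 + 9)] + [15/(s^2 + 9)].
Invert each term: 4/(s + 3) ↔ 4e^(-3t); -1·s/(s^2 + 9) ↔ -cos(3t); 5·3/(s^2 + 9) ↔ 5sin(3t).

f(t) = 5*sin(3*t) - cos(3*t) + 4*exp(-3*t)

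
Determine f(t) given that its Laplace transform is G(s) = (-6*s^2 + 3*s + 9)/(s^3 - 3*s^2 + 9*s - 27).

f(t) = -2*exp(3*t) - 3*sin(3*t) - 4*cos(3*t)

Factor the denominator: s^3 - 3*s^2 + 9*s - 27 = (s - 3)*(s^2 + 9).
Partial fraction decomposition gives [-2/(s - 3)] + [-4*s/(s^2 + 9)] + [-9/(s^2 + 9)].
Invert each term: -2/(s - 3) ↔ -2e^(3t); -4·s/(s^2 + 9) ↔ -4cos(3t); -3·3/(s^2 + 9) ↔ -3sin(3t).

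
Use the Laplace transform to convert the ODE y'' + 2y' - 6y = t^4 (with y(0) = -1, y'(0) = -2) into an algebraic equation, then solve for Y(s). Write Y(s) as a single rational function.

Y(s) = (-s^6 - 4*s^5 + 24)/(s^7 + 2*s^6 - 6*s^5)

Apply the Laplace transform to the equation.
With L{y''} = s^2 Y - s·y(0) - y'(0) and L{y'} = sY - y(0), with y(0) = -1, y'(0) = -2: the LHS transforms to (s^2 + 2*s - 6)Y - (-s - 4).
The right side is L{t^4} = 24/s^5.
So (s^2 + 2*s - 6)Y = 24/s^5 + (-s - 4).
Divide through and combine into a single rational function.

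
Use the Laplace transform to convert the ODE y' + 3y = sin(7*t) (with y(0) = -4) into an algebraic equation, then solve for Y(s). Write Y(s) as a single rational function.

Y(s) = (-4*s^2 - 189)/(s^3 + 3*s^2 + 49*s + 147)

Laplace-transform each side.
Using L{y'} = sY - y(0) = sY - (-4), the left side becomes (s + 3)Y - (-4).
The right side is L{sin(7*t)} = 7/(s^2 + 49).
So (s + 3)Y = 7/(s^2 + 49) + (-4).
Divide through and combine into a single rational function.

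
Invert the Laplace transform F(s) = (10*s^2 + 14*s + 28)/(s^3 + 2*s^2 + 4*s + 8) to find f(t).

f(t) = 2*sin(2*t) + 5*cos(2*t) + 5*exp(-2*t)

Factor the denominator: s^3 + 2*s^2 + 4*s + 8 = (s + 2)*(s^2 + 4).
Partial fraction decomposition gives [5/(s + 2)] + [5*s/(s^2 + 4)] + [4/(s^2 + 4)].
Invert each term: 5/(s + 2) ↔ 5e^(-2t); 5·s/(s^2 + 4) ↔ 5cos(2t); 2·2/(s^2 + 4) ↔ 2sin(2t).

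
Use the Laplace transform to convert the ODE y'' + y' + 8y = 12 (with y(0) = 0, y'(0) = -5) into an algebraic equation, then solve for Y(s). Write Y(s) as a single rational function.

Y(s) = (-5*s + 12)/(s^3 + s^2 + 8*s)

Take the Laplace transform of both sides.
Using L{y''} = s^2 Y - s·y(0) - y'(0) and L{y'} = sY - y(0), with y(0) = 0, y'(0) = -5, the left side becomes (s^2 + s + 8)Y - (-5).
The right side is L{12} = 12/s.
So (s^2 + s + 8)Y = 12/s + (-5).
Isolate Y and clear denominators.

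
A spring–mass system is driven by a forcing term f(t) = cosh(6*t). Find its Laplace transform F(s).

F(s) = s/(s^2 - 36)

L{cosh(6t)} = s/(s^2 - 36).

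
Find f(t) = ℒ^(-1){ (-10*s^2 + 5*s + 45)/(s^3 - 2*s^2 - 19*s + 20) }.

Factor the denominator: s^3 - 2*s^2 - 19*s + 20 = (s - 5)*(s - 1)*(s + 4).
Partial fraction decomposition gives [-3/(s + 4)] + [-5/(s - 5)] + [-2/(s - 1)].
Invert each term: -3/(s + 4) ↔ -3e^(-4t); -5/(s - 5) ↔ -5e^(5t); -2/(s - 1) ↔ -2e^(t).

f(t) = -5*exp(5*t) - 2*exp(t) - 3*exp(-4*t)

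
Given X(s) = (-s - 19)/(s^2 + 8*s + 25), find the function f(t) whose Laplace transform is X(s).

Complete the square in the denominator: s^2 + 8*s + 25 = (s + 4)^2 + 3^2.
Split the numerator to match: -s - 19 = -1·(s + 4) - 5·3.
Invert each term: -1·(s + 4)/((s + 4)^2 + 9) ↔ -e^(-4t)cos(3t); -5·3/((s + 4)^2 + 9) ↔ -5e^(-4t)sin(3t).

f(t) = -5*exp(-4*t)*sin(3*t) - exp(-4*t)*cos(3*t)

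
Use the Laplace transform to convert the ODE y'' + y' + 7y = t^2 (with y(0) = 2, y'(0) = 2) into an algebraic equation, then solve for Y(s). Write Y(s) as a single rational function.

Apply the Laplace transform to the equation.
With L{y''} = s^2 Y - s·y(0) - y'(0) and L{y'} = sY - y(0), with y(0) = 2, y'(0) = 2: the LHS transforms to (s^2 + s + 7)Y - (2*s + 4).
The right side is L{t^2} = 2/s^3.
So (s^2 + s + 7)Y = 2/s^3 + (2*s + 4).
Solve for Y(s) and write it as one ratio of polynomials.

Y(s) = (2*s^4 + 4*s^3 + 2)/(s^5 + s^4 + 7*s^3)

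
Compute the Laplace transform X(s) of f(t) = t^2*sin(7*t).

X(s) = 14*(3*s^2 - 49)/(s^2 + 49)^3

L{sin(7t)} = 7/(s^2 + 49).
Then apply L{t^2·g(t)} = (-1)^2 d^2/ds^2[G(s)] with G(s) = 7/(s^2 + 49):
differentiating 2 times and applying the sign gives 14*(3*s^2 - 49)/(s^2 + 49)^3.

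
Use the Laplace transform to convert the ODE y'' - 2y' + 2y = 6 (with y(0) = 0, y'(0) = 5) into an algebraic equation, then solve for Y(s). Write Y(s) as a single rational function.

Y(s) = (5*s + 6)/(s^3 - 2*s^2 + 2*s)

Laplace-transform each side.
The derivative rules (L{y''} = s^2 Y - s·y(0) - y'(0) and L{y'} = sY - y(0), with y(0) = 0, y'(0) = 5) turn the left side into (s^2 - 2*s + 2)Y - (5).
The right side is L{6} = 6/s.
So (s^2 - 2*s + 2)Y = 6/s + (5).
Solve for Y(s) and write it as one ratio of polynomials.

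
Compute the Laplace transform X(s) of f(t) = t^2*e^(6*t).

L{e^(6t)} = 1/(s - 6).
Then apply L{t^2·g(t)} = (-1)^2 d^2/ds^2[G(s)] with G(s) = 1/(s - 6):
differentiating 2 times and applying the sign gives 2/(s - 6)^3.

X(s) = 2/(s - 6)^3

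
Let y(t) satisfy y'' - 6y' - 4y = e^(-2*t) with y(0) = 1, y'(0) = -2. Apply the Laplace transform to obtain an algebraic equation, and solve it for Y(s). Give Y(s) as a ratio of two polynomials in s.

Laplace-transform each side.
With L{y''} = s^2 Y - s·y(0) - y'(0) and L{y'} = sY - y(0), with y(0) = 1, y'(0) = -2: the LHS transforms to (s^2 - 6*s - 4)Y - (s - 8).
The right side is L{e^(-2*t)} = 1/(s + 2).
So (s^2 - 6*s - 4)Y = 1/(s + 2) + (s - 8).
Isolate Y and clear denominators.

Y(s) = (s^2 - 6*s - 15)/(s^3 - 4*s^2 - 16*s - 8)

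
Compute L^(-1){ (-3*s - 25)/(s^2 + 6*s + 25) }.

-4*exp(-3*t)*sin(4*t) - 3*exp(-3*t)*cos(4*t)

Complete the square in the denominator: s^2 + 6*s + 25 = (s + 3)^2 + 4^2.
Split the numerator to match: -3*s - 25 = -3·(s + 3) - 4·4.
Invert each term: -3·(s + 3)/((s + 3)^2 + 16) ↔ -3e^(-3t)cos(4t); -4·4/((s + 3)^2 + 16) ↔ -4e^(-3t)sin(4t).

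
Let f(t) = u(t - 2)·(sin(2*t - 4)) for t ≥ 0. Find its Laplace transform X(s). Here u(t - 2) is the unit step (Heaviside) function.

By the second shifting theorem, L{u(t - c)·g(t - c)} = e^(-cs)·G(s) with c = 2 and G(s) = L{g(t)}.
L{sin(2t)} = 2/(s^2 + 4).

X(s) = 2*exp(-2*s)/(s^2 + 4)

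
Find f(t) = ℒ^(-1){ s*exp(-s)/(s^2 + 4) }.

The factor e^(-s) signals a time shift by c = 1 (second shifting theorem).
L{cos(2t)} = s/(s^2 + 4), so L^-1{s/(s^2 + 4)} = cos(2*t).
Hence the inverse is u(t - 1) times that function evaluated at t - 1.

f(t) = Heaviside(t - 1)*(cos(2*t - 2))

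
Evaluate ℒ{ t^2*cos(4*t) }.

L{cos(4t)} = s/(s^2 + 16).
Then apply L{t^2·g(t)} = (-1)^2 d^2/ds^2[G(s)] with G(s) = s/(s^2 + 16):
differentiating 2 times and applying the sign gives 2*s*(s^2 - 48)/(s^2 + 16)^3.

2*s*(s^2 - 48)/(s^2 + 16)^3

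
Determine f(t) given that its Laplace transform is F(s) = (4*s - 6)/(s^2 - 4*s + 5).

f(t) = 2*exp(2*t)*sin(t) + 4*exp(2*t)*cos(t)

Complete the square in the denominator: s^2 - 4*s + 5 = (s - 2)^2 + 1^2.
Split the numerator to match: 4*s - 6 = 4·(s - 2) + 2·1.
Invert each term: 4·(s - 2)/((s - 2)^2 + 1) ↔ 4e^(2t)cos(t); 2·1/((s - 2)^2 + 1) ↔ 2e^(2t)sin(t).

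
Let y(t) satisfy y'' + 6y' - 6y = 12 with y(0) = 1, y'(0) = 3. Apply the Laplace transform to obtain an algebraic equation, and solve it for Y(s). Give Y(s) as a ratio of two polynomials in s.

Y(s) = (s^2 + 9*s + 12)/(s^3 + 6*s^2 - 6*s)

Transform both sides with L{·}.
The derivative rules (L{y''} = s^2 Y - s·y(0) - y'(0) and L{y'} = sY - y(0), with y(0) = 1, y'(0) = 3) turn the left side into (s^2 + 6*s - 6)Y - (s + 9).
The right side is L{12} = 12/s.
So (s^2 + 6*s - 6)Y = 12/s + (s + 9).
Isolate Y and clear denominators.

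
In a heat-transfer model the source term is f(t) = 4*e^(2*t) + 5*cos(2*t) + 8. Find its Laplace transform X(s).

X(s) = 5*s/(s^2 + 4) + 4/(s - 2) + 8/s

Apply the Laplace transform termwise.
(4)·[L{e^(2t)} = 1/(s - 2)]; L{8} = 8/s; (5)·[L{cos(2t)} = s/(s^2 + 4)].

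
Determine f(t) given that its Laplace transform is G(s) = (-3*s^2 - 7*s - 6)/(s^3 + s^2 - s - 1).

Factor the denominator: s^3 + s^2 - s - 1 = (s - 1)*(s + 1)^2.
Partial fraction decomposition gives [1/(s + 1)] + [(s + 1)^(-2)] + [-4/(s - 1)].
Invert each term: 1/(s + 1) ↔ e^(-t); 1/(s + 1)^2 ↔ t·e^(-t); -4/(s - 1) ↔ -4e^(t).

f(t) = t*exp(-t) - 4*exp(t) + exp(-t)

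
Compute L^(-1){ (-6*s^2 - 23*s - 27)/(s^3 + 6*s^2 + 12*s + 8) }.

Factor the denominator: s^3 + 6*s^2 + 12*s + 8 = (s + 2)^3.
Partial fraction decomposition gives [-6/(s + 2)] + [(s + 2)^(-2)] + [-5/(s + 2)^3].
Invert each term: -6/(s + 2) ↔ -6e^(-2t); 1/(s + 2)^2 ↔ t·e^(-2t); -5/(s + 2)^3 ↔ (-5/2)t^2·e^(-2t).

-5*t^2*exp(-2*t)/2 + t*exp(-2*t) - 6*exp(-2*t)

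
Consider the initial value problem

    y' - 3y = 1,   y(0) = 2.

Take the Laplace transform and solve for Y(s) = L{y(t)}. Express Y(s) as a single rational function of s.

Laplace-transform each side.
With L{y'} = sY - y(0) = sY - 2: the LHS transforms to (s - 3)Y - (2).
The right side is L{1} = 1/s.
So (s - 3)Y = 1/s + (2).
Divide through and combine into a single rational function.

Y(s) = (2*s + 1)/(s^2 - 3*s)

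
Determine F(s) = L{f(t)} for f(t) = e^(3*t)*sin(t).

L{sin(t)} = 1/(s^2 + 1).
By the first shifting theorem, multiplying by e^(3t) replaces s with s - 3.

F(s) = 1/((s - 3)^2 + 1)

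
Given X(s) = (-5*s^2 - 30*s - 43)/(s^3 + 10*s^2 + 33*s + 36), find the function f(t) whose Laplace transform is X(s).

f(t) = 2*t*exp(-3*t) - 2*exp(-3*t) - 3*exp(-4*t)

Factor the denominator: s^3 + 10*s^2 + 33*s + 36 = (s + 3)^2*(s + 4).
Partial fraction decomposition gives [-2/(s + 3)] + [2/(s + 3)^2] + [-3/(s + 4)].
Invert each term: -2/(s + 3) ↔ -2e^(-3t); 2/(s + 3)^2 ↔ 2t·e^(-3t); -3/(s + 4) ↔ -3e^(-4t).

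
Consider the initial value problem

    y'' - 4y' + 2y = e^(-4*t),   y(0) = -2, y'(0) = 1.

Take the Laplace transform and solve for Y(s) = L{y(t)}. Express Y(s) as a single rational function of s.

Take the Laplace transform of both sides.
Using L{y''} = s^2 Y - s·y(0) - y'(0) and L{y'} = sY - y(0), with y(0) = -2, y'(0) = 1, the left side becomes (s^2 - 4*s + 2)Y - (-2*s + 9).
The right side is L{e^(-4*t)} = 1/(s + 4).
So (s^2 - 4*s + 2)Y = 1/(s + 4) + (-2*s + 9).
Solve for Y(s) and write it as one ratio of polynomials.

Y(s) = (-2*s^2 + s + 37)/(s^3 - 14*s + 8)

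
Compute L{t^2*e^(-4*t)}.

2/(s + 4)^3

L{e^(-4t)} = 1/(s + 4).
Then apply L{t^2·g(t)} = (-1)^2 d^2/ds^2[H(s)] with H(s) = 1/(s + 4):
differentiating 2 times and applying the sign gives 2/(s + 4)^3.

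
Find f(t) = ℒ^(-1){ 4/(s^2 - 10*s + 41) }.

f(t) = exp(5*t)*sin(4*t)

Rewrite the denominator: s^2 - 10*s + 41 = (s - 5)^2 + 16.
The form in (s - 5) signals a first-shifting-theorem factor e^(5t).
Since L{sin(4t)} = 4/(s^2 + 16), the inverse is exp(5*t)*sin(4*t).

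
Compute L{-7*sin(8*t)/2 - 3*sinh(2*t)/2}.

By linearity of the Laplace transform, transform each term separately.
(-3/2)·[L{sinh(2t)} = 2/(s^2 - 4)]; (-7/2)·[L{sin(8t)} = 8/(s^2 + 64)].

-28/(s^2 + 64) - 3/(s^2 - 4)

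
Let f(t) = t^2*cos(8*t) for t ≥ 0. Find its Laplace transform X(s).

X(s) = 2*s*(s^2 - 192)/(s^2 + 64)^3

L{cos(8t)} = s/(s^2 + 64).
Then apply L{t^2·g(t)} = (-1)^2 d^2/ds^2[G(s)] with G(s) = s/(s^2 + 64):
differentiating 2 times and applying the sign gives 2*s*(s^2 - 192)/(s^2 + 64)^3.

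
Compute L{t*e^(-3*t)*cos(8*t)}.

L{cos(8t)} = s/(s^2 + 64).
Multiplying by e^(-3t) shifts s → s + 3, so L{e^(-3*t)*cos(8*t)} = (s + 3)/((s + 3)^2 + 64).
Then apply L{t·g(t)} = -d/ds[G(s)] with G(s) = (s + 3)/((s + 3)^2 + 64):
differentiating 1 time and applying the sign gives (s - 5)*(s + 11)/(s^2 + 6*s + 73)^2.

(s - 5)*(s + 11)/(s^2 + 6*s + 73)^2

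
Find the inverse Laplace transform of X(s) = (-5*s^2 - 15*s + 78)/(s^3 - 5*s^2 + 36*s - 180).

-2*exp(5*t) - 5*sin(6*t) - 3*cos(6*t)

Factor the denominator: s^3 - 5*s^2 + 36*s - 180 = (s - 5)*(s^2 + 36).
Partial fraction decomposition gives [-2/(s - 5)] + [-3*s/(s^2 + 36)] + [-30/(s^2 + 36)].
Invert each term: -2/(s - 5) ↔ -2e^(5t); -3·s/(s^2 + 36) ↔ -3cos(6t); -5·6/(s^2 + 36) ↔ -5sin(6t).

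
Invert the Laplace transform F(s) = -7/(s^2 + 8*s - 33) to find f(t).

f(t) = -exp(-4*t)*sinh(7*t)

Rewrite the denominator: s^2 + 8*s - 33 = (s + 4)^2 - 49.
The form in (s + 4) signals a first-shifting-theorem factor e^(-4t).
Since L{sinh(7t)} = 7/(s^2 - 49), the inverse is exp(-4*t)*sinh(7*t), scaled by -1.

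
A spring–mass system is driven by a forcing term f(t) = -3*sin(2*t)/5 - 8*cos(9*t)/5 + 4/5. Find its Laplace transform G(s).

G(s) = -8*s/(5*(s^2 + 81)) - 6/(5*(s^2 + 4)) + 4/(5*s)

By linearity of the Laplace transform, transform each term separately.
L{4/5} = (4/5)/s; (-3/5)·[L{sin(2t)} = 2/(s^2 + 4)]; (-8/5)·[L{cos(9t)} = s/(s^2 + 81)].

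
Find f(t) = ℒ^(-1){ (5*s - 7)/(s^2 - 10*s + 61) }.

Complete the square in the denominator: s^2 - 10*s + 61 = (s - 5)^2 + 6^2.
Split the numerator to match: 5*s - 7 = 5·(s - 5) + 3·6.
Invert each term: 5·(s - 5)/((s - 5)^2 + 36) ↔ 5e^(5t)cos(6t); 3·6/((s - 5)^2 + 36) ↔ 3e^(5t)sin(6t).

f(t) = 3*exp(5*t)*sin(6*t) + 5*exp(5*t)*cos(6*t)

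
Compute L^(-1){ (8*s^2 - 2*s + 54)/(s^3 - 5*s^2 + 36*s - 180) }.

Factor the denominator: s^3 - 5*s^2 + 36*s - 180 = (s - 5)*(s^2 + 36).
Partial fraction decomposition gives [4/(s - 5)] + [4*s/(s^2 + 36)] + [18/(s^2 + 36)].
Invert each term: 4/(s - 5) ↔ 4e^(5t); 4·s/(s^2 + 36) ↔ 4cos(6t); 3·6/(s^2 + 36) ↔ 3sin(6t).

4*exp(5*t) + 3*sin(6*t) + 4*cos(6*t)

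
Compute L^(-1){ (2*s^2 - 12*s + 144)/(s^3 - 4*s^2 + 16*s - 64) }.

Factor the denominator: s^3 - 4*s^2 + 16*s - 64 = (s - 4)*(s^2 + 16).
Partial fraction decomposition gives [4/(s - 4)] + [-2*s/(s^2 + 16)] + [-20/(s^2 + 16)].
Invert each term: 4/(s - 4) ↔ 4e^(4t); -2·s/(s^2 + 16) ↔ -2cos(4t); -5·4/(s^2 + 16) ↔ -5sin(4t).

4*exp(4*t) - 5*sin(4*t) - 2*cos(4*t)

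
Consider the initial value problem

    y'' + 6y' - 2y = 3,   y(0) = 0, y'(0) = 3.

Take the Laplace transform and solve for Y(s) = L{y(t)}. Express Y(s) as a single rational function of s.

Transform both sides with L{·}.
With L{y''} = s^2 Y - s·y(0) - y'(0) and L{y'} = sY - y(0), with y(0) = 0, y'(0) = 3: the LHS transforms to (s^2 + 6*s - 2)Y - (3).
The right side is L{3} = 3/s.
So (s^2 + 6*s - 2)Y = 3/s + (3).
Solve for Y(s) and write it as one ratio of polynomials.

Y(s) = (3*s + 3)/(s^3 + 6*s^2 - 2*s)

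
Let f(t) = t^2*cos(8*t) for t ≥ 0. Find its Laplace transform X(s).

X(s) = 2*s*(s^2 - 192)/(s^2 + 64)^3

L{cos(8t)} = s/(s^2 + 64).
Then apply L{t^2·g(t)} = (-1)^2 d^2/ds^2[G(s)] with G(s) = s/(s^2 + 64):
differentiating 2 times and applying the sign gives 2*s*(s^2 - 192)/(s^2 + 64)^3.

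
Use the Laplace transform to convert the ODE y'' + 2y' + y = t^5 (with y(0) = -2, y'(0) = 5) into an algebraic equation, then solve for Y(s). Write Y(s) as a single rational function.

Take the Laplace transform of both sides.
With L{y''} = s^2 Y - s·y(0) - y'(0) and L{y'} = sY - y(0), with y(0) = -2, y'(0) = 5: the LHS transforms to (s^2 + 2*s + 1)Y - (-2*s + 1).
The right side is L{t^5} = 120/s^6.
So (s^2 + 2*s + 1)Y = 120/s^6 + (-2*s + 1).
Isolate Y and clear denominators.

Y(s) = (-2*s^7 + s^6 + 120)/(s^8 + 2*s^7 + s^6)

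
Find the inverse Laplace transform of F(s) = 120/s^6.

t^5

Since L{t^5} = 5!/s^6 = 120/s^6, the inverse is t^5.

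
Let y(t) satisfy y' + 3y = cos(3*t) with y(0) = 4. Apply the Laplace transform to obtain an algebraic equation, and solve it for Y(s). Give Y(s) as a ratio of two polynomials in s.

Laplace-transform each side.
With L{y'} = sY - y(0) = sY - 4: the LHS transforms to (s + 3)Y - (4).
The right side is L{cos(3*t)} = s/(s^2 + 9).
So (s + 3)Y = s/(s^2 + 9) + (4).
Solve for Y(s) and write it as one ratio of polynomials.

Y(s) = (4*s^2 + s + 36)/(s^3 + 3*s^2 + 9*s + 27)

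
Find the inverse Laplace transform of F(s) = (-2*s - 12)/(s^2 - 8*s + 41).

-4*exp(4*t)*sin(5*t) - 2*exp(4*t)*cos(5*t)

Complete the square in the denominator: s^2 - 8*s + 41 = (s - 4)^2 + 5^2.
Split the numerator to match: -2*s - 12 = -2·(s - 4) - 4·5.
Invert each term: -2·(s - 4)/((s - 4)^2 + 25) ↔ -2e^(4t)cos(5t); -4·5/((s - 4)^2 + 25) ↔ -4e^(4t)sin(5t).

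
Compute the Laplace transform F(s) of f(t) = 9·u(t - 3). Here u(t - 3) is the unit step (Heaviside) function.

F(s) = 9*exp(-3*s)/s

By the second shifting theorem, L{u(t - c)·g(t - c)} = e^(-cs)·G(s) with c = 3 and G(s) = L{g(t)}.
L{9} = 9/s.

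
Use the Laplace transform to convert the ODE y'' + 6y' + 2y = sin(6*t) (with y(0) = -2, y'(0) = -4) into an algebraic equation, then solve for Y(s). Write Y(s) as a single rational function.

Laplace-transform each side.
The derivative rules (L{y''} = s^2 Y - s·y(0) - y'(0) and L{y'} = sY - y(0), with y(0) = -2, y'(0) = -4) turn the left side into (s^2 + 6*s + 2)Y - (-2*s - 16).
The right side is L{sin(6*t)} = 6/(s^2 + 36).
So (s^2 + 6*s + 2)Y = 6/(s^2 + 36) + (-2*s - 16).
Solve for Y(s) and write it as one ratio of polynomials.

Y(s) = (-2*s^3 - 16*s^2 - 72*s - 570)/(s^4 + 6*s^3 + 38*s^2 + 216*s + 72)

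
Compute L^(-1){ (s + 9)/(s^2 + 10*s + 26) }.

Complete the square in the denominator: s^2 + 10*s + 26 = (s + 5)^2 + 1^2.
Split the numerator to match: s + 9 = 1·(s + 5) + 4·1.
Invert each term: 1·(s + 5)/((s + 5)^2 + 1) ↔ e^(-5t)cos(t); 4·1/((s + 5)^2 + 1) ↔ 4e^(-5t)sin(t).

4*exp(-5*t)*sin(t) + exp(-5*t)*cos(t)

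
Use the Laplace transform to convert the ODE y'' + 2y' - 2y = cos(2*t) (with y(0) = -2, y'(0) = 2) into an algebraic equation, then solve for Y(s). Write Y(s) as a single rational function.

Take the Laplace transform of both sides.
Using L{y''} = s^2 Y - s·y(0) - y'(0) and L{y'} = sY - y(0), with y(0) = -2, y'(0) = 2, the left side becomes (s^2 + 2*s - 2)Y - (-2*s - 2).
The right side is L{cos(2*t)} = s/(s^2 + 4).
So (s^2 + 2*s - 2)Y = s/(s^2 + 4) + (-2*s - 2).
Isolate Y and clear denominators.

Y(s) = (-2*s^3 - 2*s^2 - 7*s - 8)/(s^4 + 2*s^3 + 2*s^2 + 8*s - 8)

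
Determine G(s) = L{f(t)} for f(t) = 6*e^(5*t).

G(s) = 6/(s - 5)

L{6} = 6/s.
By the first shifting theorem, multiplying by e^(5t) replaces s with s - 5.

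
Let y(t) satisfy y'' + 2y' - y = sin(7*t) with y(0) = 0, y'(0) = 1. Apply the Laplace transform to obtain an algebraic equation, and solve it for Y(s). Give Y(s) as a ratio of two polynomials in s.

Y(s) = (s^2 + 56)/(s^4 + 2*s^3 + 48*s^2 + 98*s - 49)

Apply the Laplace transform to the equation.
With L{y''} = s^2 Y - s·y(0) - y'(0) and L{y'} = sY - y(0), with y(0) = 0, y'(0) = 1: the LHS transforms to (s^2 + 2*s - 1)Y - (1).
The right side is L{sin(7*t)} = 7/(s^2 + 49).
So (s^2 + 2*s - 1)Y = 7/(s^2 + 49) + (1).
Divide through and combine into a single rational function.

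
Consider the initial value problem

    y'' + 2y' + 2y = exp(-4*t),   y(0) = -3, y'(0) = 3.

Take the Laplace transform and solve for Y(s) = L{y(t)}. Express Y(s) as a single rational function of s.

Laplace-transform each side.
With L{y''} = s^2 Y - s·y(0) - y'(0) and L{y'} = sY - y(0), with y(0) = -3, y'(0) = 3: the LHS transforms to (s^2 + 2*s + 2)Y - (-3*s - 3).
The right side is L{exp(-4*t)} = 1/(s + 4).
So (s^2 + 2*s + 2)Y = 1/(s + 4) + (-3*s - 3).
Solve for Y(s) and write it as one ratio of polynomials.

Y(s) = (-3*s^2 - 15*s - 11)/(s^3 + 6*s^2 + 10*s + 8)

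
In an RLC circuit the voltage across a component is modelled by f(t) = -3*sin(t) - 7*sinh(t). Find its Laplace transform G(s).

The transform is linear, so treat each term independently.
(-3)·[L{sin(t)} = 1/(s^2 + 1)]; (-7)·[L{sinh(t)} = 1/(s^2 - 1)].

G(s) = -3/(s^2 + 1) - 7/(s^2 - 1)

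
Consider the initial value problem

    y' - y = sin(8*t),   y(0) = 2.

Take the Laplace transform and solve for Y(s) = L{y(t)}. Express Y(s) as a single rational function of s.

Y(s) = (2*s^2 + 136)/(s^3 - s^2 + 64*s - 64)

Take the Laplace transform of both sides.
Using L{y'} = sY - y(0) = sY - 2, the left side becomes (s - 1)Y - (2).
The right side is L{sin(8*t)} = 8/(s^2 + 64).
So (s - 1)Y = 8/(s^2 + 64) + (2).
Isolate Y and clear denominators.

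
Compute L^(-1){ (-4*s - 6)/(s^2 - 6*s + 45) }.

-3*exp(3*t)*sin(6*t) - 4*exp(3*t)*cos(6*t)

Complete the square in the denominator: s^2 - 6*s + 45 = (s - 3)^2 + 6^2.
Split the numerator to match: -4*s - 6 = -4·(s - 3) - 3·6.
Invert each term: -4·(s - 3)/((s - 3)^2 + 36) ↔ -4e^(3t)cos(6t); -3·6/((s - 3)^2 + 36) ↔ -3e^(3t)sin(6t).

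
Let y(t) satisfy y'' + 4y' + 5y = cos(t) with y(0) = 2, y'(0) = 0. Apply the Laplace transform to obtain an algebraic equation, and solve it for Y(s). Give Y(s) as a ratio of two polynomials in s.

Y(s) = (2*s^3 + 8*s^2 + 3*s + 8)/(s^4 + 4*s^3 + 6*s^2 + 4*s + 5)

Laplace-transform each side.
Using L{y''} = s^2 Y - s·y(0) - y'(0) and L{y'} = sY - y(0), with y(0) = 2, y'(0) = 0, the left side becomes (s^2 + 4*s + 5)Y - (2*s + 8).
The right side is L{cos(t)} = s/(s^2 + 1).
So (s^2 + 4*s + 5)Y = s/(s^2 + 1) + (2*s + 8).
Divide through and combine into a single rational function.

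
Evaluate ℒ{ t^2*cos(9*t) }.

L{cos(9t)} = s/(s^2 + 81).
Then apply L{t^2·g(t)} = (-1)^2 d^2/ds^2[G(s)] with G(s) = s/(s^2 + 81):
differentiating 2 times and applying the sign gives 2*s*(s^2 - 243)/(s^2 + 81)^3.

2*s*(s^2 - 243)/(s^2 + 81)^3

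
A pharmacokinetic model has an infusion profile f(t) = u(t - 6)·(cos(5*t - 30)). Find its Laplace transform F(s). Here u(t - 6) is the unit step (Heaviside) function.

F(s) = s*exp(-6*s)/(s^2 + 25)

By the second shifting theorem, L{u(t - c)·g(t - c)} = e^(-cs)·G(s) with c = 6 and G(s) = L{g(t)}.
L{cos(5t)} = s/(s^2 + 25).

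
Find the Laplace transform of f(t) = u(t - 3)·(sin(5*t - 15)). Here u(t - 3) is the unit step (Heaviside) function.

5*exp(-3*s)/(s^2 + 25)

By the second shifting theorem, L{u(t - c)·g(t - c)} = e^(-cs)·G(s) with c = 3 and G(s) = L{g(t)}.
L{sin(5t)} = 5/(s^2 + 25).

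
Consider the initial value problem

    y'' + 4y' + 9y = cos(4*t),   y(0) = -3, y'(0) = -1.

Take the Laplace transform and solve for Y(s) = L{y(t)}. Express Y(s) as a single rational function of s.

Y(s) = (-3*s^3 - 13*s^2 - 47*s - 208)/(s^4 + 4*s^3 + 25*s^2 + 64*s + 144)

Apply the Laplace transform to the equation.
The derivative rules (L{y''} = s^2 Y - s·y(0) - y'(0) and L{y'} = sY - y(0), with y(0) = -3, y'(0) = -1) turn the left side into (s^2 + 4*s + 9)Y - (-3*s - 13).
The right side is L{cos(4*t)} = s/(s^2 + 16).
So (s^2 + 4*s + 9)Y = s/(s^2 + 16) + (-3*s - 13).
Solve for Y(s) and write it as one ratio of polynomials.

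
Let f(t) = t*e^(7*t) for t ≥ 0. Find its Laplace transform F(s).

L{e^(7t)} = 1/(s - 7).
Then apply L{t·g(t)} = -d/ds[G(s)] with G(s) = 1/(s - 7):
differentiating 1 time and applying the sign gives (s - 7)^(-2).

F(s) = (s - 7)^(-2)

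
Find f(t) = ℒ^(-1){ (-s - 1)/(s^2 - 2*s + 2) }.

f(t) = -2*exp(t)*sin(t) - exp(t)*cos(t)

Complete the square in the denominator: s^2 - 2*s + 2 = (s - 1)^2 + 1^2.
Split the numerator to match: -s - 1 = -1·(s - 1) - 2·1.
Invert each term: -1·(s - 1)/((s - 1)^2 + 1) ↔ -e^(t)cos(t); -2·1/((s - 1)^2 + 1) ↔ -2e^(t)sin(t).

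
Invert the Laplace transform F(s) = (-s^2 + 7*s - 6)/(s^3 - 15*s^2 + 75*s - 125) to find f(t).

Factor the denominator: s^3 - 15*s^2 + 75*s - 125 = (s - 5)^3.
Partial fraction decomposition gives [-1/(s - 5)] + [-3/(s - 5)^2] + [4/(s - 5)^3].
Invert each term: -1/(s - 5) ↔ -e^(5t); -3/(s - 5)^2 ↔ -3t·e^(5t); 4/(s - 5)^3 ↔ (2)t^2·e^(5t).

f(t) = 2*t^2*exp(5*t) - 3*t*exp(5*t) - exp(5*t)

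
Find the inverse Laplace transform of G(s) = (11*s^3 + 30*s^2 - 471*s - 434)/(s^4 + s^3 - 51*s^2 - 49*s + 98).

Factor the denominator: s^4 + s^3 - 51*s^2 - 49*s + 98 = (s - 7)*(s - 1)*(s + 2)*(s + 7).
Partial fraction decomposition gives [-1/(s + 7)] + [4/(s + 2)] + [2/(s - 7)] + [6/(s - 1)].
Invert each term: -1/(s + 7) ↔ -e^(-7t); 4/(s + 2) ↔ 4e^(-2t); 2/(s - 7) ↔ 2e^(7t); 6/(s - 1) ↔ 6e^(t).

2*exp(7*t) + 6*exp(t) + 4*exp(-2*t) - exp(-7*t)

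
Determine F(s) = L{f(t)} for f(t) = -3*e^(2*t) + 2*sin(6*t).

F(s) = 12/(s^2 + 36) - 3/(s - 2)

By linearity of the Laplace transform, transform each term separately.
(-3)·[L{e^(2t)} = 1/(s - 2)]; (2)·[L{sin(6t)} = 6/(s^2 + 36)].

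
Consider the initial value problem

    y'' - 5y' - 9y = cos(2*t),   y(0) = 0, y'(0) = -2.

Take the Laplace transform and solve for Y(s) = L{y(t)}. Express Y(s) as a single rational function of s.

Y(s) = (-2*s^2 + s - 8)/(s^4 - 5*s^3 - 5*s^2 - 20*s - 36)

Apply the Laplace transform to the equation.
With L{y''} = s^2 Y - s·y(0) - y'(0) and L{y'} = sY - y(0), with y(0) = 0, y'(0) = -2: the LHS transforms to (s^2 - 5*s - 9)Y - (-2).
The right side is L{cos(2*t)} = s/(s^2 + 4).
So (s^2 - 5*s - 9)Y = s/(s^2 + 4) + (-2).
Isolate Y and clear denominators.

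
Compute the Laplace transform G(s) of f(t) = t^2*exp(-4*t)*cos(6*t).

G(s) = 2*(s + 4)*(s^2 + 8*s - 92)/(s^2 + 8*s + 52)^3

L{cos(6t)} = s/(s^2 + 36).
Multiplying by e^(-4t) shifts s → s + 4, so L{exp(-4*t)*cos(6*t)} = (s + 4)/((s + 4)^2 + 36).
Then apply L{t^2·g(t)} = (-1)^2 d^2/ds^2[H(s)] with H(s) = (s + 4)/((s + 4)^2 + 36):
differentiating 2 times and applying the sign gives 2*(s + 4)*(s^2 + 8*s - 92)/(s^2 + 8*s + 52)^3.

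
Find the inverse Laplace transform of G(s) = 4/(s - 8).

4*exp(8*t)

Since L{e^(8t)} = 1/(s - 8), the inverse is e^(8*t), scaled by 4.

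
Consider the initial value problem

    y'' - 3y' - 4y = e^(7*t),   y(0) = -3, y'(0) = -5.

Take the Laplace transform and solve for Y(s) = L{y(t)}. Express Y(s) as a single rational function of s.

Y(s) = (-3*s^2 + 25*s - 27)/(s^3 - 10*s^2 + 17*s + 28)

Apply the Laplace transform to the equation.
The derivative rules (L{y''} = s^2 Y - s·y(0) - y'(0) and L{y'} = sY - y(0), with y(0) = -3, y'(0) = -5) turn the left side into (s^2 - 3*s - 4)Y - (-3*s + 4).
The right side is L{e^(7*t)} = 1/(s - 7).
So (s^2 - 3*s - 4)Y = 1/(s - 7) + (-3*s + 4).
Divide through and combine into a single rational function.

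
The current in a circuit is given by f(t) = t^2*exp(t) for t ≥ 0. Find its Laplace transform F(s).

F(s) = 2/(s - 1)^3

L{e^(t)} = 1/(s - 1).
Then apply L{t^2·g(t)} = (-1)^2 d^2/ds^2[G(s)] with G(s) = 1/(s - 1):
differentiating 2 times and applying the sign gives 2/(s - 1)^3.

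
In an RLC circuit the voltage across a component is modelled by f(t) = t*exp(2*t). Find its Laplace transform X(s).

X(s) = (s - 2)^(-2)

L{e^(2t)} = 1/(s - 2).
Then apply L{t·g(t)} = -d/ds[G(s)] with G(s) = 1/(s - 2):
differentiating 1 time and applying the sign gives (s - 2)^(-2).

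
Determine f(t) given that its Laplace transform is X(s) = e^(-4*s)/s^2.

f(t) = Heaviside(t - 4)*(t - 4)

The factor e^(-4s) signals a time shift by c = 4 (second shifting theorem).
L{t} = 1!/s^2 = 1/s^2, so L^-1{s^(-2)} = t.
Hence the inverse is u(t - 4) times that function evaluated at t - 4.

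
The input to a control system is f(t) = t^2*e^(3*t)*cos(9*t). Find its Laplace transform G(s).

L{cos(9t)} = s/(s^2 + 81).
Multiplying by e^(3t) shifts s → s - 3, so L{e^(3*t)*cos(9*t)} = (s - 3)/((s - 3)^2 + 81).
Then apply L{t^2·g(t)} = (-1)^2 d^2/ds^2[H(s)] with H(s) = (s - 3)/((s - 3)^2 + 81):
differentiating 2 times and applying the sign gives 2*(s - 3)*(s^2 - 6*s - 234)/(s^2 - 6*s + 90)^3.

G(s) = 2*(s - 3)*(s^2 - 6*s - 234)/(s^2 - 6*s + 90)^3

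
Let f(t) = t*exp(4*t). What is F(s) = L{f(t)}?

L{e^(4t)} = 1/(s - 4).
Then apply L{t·g(t)} = -d/ds[G(s)] with G(s) = 1/(s - 4):
differentiating 1 time and applying the sign gives (s - 4)^(-2).

F(s) = (s - 4)^(-2)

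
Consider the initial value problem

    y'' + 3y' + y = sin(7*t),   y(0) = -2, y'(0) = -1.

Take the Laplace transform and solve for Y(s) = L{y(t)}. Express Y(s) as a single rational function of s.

Y(s) = (-2*s^3 - 7*s^2 - 98*s - 336)/(s^4 + 3*s^3 + 50*s^2 + 147*s + 49)

Transform both sides with L{·}.
The derivative rules (L{y''} = s^2 Y - s·y(0) - y'(0) and L{y'} = sY - y(0), with y(0) = -2, y'(0) = -1) turn the left side into (s^2 + 3*s + 1)Y - (-2*s - 7).
The right side is L{sin(7*t)} = 7/(s^2 + 49).
So (s^2 + 3*s + 1)Y = 7/(s^2 + 49) + (-2*s - 7).
Divide through and combine into a single rational function.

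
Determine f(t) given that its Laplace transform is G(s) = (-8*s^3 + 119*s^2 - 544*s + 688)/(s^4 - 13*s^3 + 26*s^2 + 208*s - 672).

f(t) = -exp(7*t) + exp(6*t) - 2*exp(4*t) - 6*exp(-4*t)

Factor the denominator: s^4 - 13*s^3 + 26*s^2 + 208*s - 672 = (s - 7)*(s - 6)*(s - 4)*(s + 4).
Partial fraction decomposition gives [-1/(s - 7)] + [-2/(s - 4)] + [-6/(s + 4)] + [1/(s - 6)].
Invert each term: -1/(s - 7) ↔ -e^(7t); -2/(s - 4) ↔ -2e^(4t); -6/(s + 4) ↔ -6e^(-4t); 1/(s - 6) ↔ e^(6t).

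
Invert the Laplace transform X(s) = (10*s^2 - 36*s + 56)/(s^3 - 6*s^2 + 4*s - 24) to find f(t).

f(t) = 5*exp(6*t) - 3*sin(2*t) + 5*cos(2*t)

Factor the denominator: s^3 - 6*s^2 + 4*s - 24 = (s - 6)*(s^2 + 4).
Partial fraction decomposition gives [5/(s - 6)] + [5*s/(s^2 + 4)] + [-6/(s^2 + 4)].
Invert each term: 5/(s - 6) ↔ 5e^(6t); 5·s/(s^2 + 4) ↔ 5cos(2t); -3·2/(s^2 + 4) ↔ -3sin(2t).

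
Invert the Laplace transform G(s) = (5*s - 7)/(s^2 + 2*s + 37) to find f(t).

Complete the square in the denominator: s^2 + 2*s + 37 = (s + 1)^2 + 6^2.
Split the numerator to match: 5*s - 7 = 5·(s + 1) - 2·6.
Invert each term: 5·(s + 1)/((s + 1)^2 + 36) ↔ 5e^(-t)cos(6t); -2·6/((s + 1)^2 + 36) ↔ -2e^(-t)sin(6t).

f(t) = -2*exp(-t)*sin(6*t) + 5*exp(-t)*cos(6*t)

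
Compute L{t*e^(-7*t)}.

(s + 7)^(-2)

L{e^(-7t)} = 1/(s + 7).
Then apply L{t·g(t)} = -d/ds[G(s)] with G(s) = 1/(s + 7):
differentiating 1 time and applying the sign gives (s + 7)^(-2).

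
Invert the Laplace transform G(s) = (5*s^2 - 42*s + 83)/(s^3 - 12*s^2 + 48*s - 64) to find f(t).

f(t) = -5*t^2*exp(4*t)/2 - 2*t*exp(4*t) + 5*exp(4*t)

Factor the denominator: s^3 - 12*s^2 + 48*s - 64 = (s - 4)^3.
Partial fraction decomposition gives [5/(s - 4)] + [-2/(s - 4)^2] + [-5/(s - 4)^3].
Invert each term: 5/(s - 4) ↔ 5e^(4t); -2/(s - 4)^2 ↔ -2t·e^(4t); -5/(s - 4)^3 ↔ (-5/2)t^2·e^(4t).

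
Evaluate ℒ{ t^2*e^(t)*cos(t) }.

L{cos(t)} = s/(s^2 + 1).
Multiplying by e^(t) shifts s → s - 1, so L{e^(t)*cos(t)} = (s - 1)/((s - 1)^2 + 1).
Then apply L{t^2·g(t)} = (-1)^2 d^2/ds^2[G(s)] with G(s) = (s - 1)/((s - 1)^2 + 1):
differentiating 2 times and applying the sign gives 2*(s - 1)*(s^2 - 2*s - 2)/(s^2 - 2*s + 2)^3.

2*(s - 1)*(s^2 - 2*s - 2)/(s^2 - 2*s + 2)^3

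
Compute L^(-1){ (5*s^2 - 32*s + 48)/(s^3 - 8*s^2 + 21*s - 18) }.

Factor the denominator: s^3 - 8*s^2 + 21*s - 18 = (s - 3)^2*(s - 2).
Partial fraction decomposition gives [1/(s - 3)] + [-3/(s - 3)^2] + [4/(s - 2)].
Invert each term: 1/(s - 3) ↔ e^(3t); -3/(s - 3)^2 ↔ -3t·e^(3t); 4/(s - 2) ↔ 4e^(2t).

-3*t*exp(3*t) + exp(3*t) + 4*exp(2*t)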